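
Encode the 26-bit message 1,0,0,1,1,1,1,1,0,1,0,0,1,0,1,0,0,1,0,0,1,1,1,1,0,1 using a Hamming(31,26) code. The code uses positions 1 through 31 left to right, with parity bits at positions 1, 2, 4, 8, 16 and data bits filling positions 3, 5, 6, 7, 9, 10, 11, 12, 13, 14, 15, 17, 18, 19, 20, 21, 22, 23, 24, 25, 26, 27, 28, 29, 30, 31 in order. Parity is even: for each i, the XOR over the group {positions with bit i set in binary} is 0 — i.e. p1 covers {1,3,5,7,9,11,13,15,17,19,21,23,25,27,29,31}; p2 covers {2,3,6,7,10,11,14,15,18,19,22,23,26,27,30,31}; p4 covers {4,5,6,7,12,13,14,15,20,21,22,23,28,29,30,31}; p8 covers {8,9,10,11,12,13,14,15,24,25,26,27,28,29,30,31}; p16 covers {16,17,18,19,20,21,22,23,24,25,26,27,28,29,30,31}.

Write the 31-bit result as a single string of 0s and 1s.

0010001011110100010100100111101

Place data at non-parity positions: p1 p2 1 p4 0 0 1 p8 1 1 1 1 0 1 0 p16 0 1 0 1 0 0 1 0 0 1 1 1 1 0 1
p1 (pos 1,3,5,7,9,11,13,15,17,19,21,23,25,27,29,31): XOR of data positions = 1⊕0⊕1⊕1⊕1⊕0⊕0⊕0⊕0⊕0⊕1⊕0⊕1⊕1⊕1 = 0
p2 (pos 2,3,6,7,10,11,14,15,18,19,22,23,26,27,30,31): XOR of data positions = 1⊕0⊕1⊕1⊕1⊕1⊕0⊕1⊕0⊕0⊕1⊕1⊕1⊕0⊕1 = 0
p4 (pos 4,5,6,7,12,13,14,15,20,21,22,23,28,29,30,31): XOR of data positions = 0⊕0⊕1⊕1⊕0⊕1⊕0⊕1⊕0⊕0⊕1⊕1⊕1⊕0⊕1 = 0
p8 (pos 8,9,10,11,12,13,14,15,24,25,26,27,28,29,30,31): XOR of data positions = 1⊕1⊕1⊕1⊕0⊕1⊕0⊕0⊕0⊕1⊕1⊕1⊕1⊕0⊕1 = 0
p16 (pos 16,17,18,19,20,21,22,23,24,25,26,27,28,29,30,31): XOR of data positions = 0⊕1⊕0⊕1⊕0⊕0⊕1⊕0⊕0⊕1⊕1⊕1⊕1⊕0⊕1 = 0
Codeword: 0010001011110100010100100111101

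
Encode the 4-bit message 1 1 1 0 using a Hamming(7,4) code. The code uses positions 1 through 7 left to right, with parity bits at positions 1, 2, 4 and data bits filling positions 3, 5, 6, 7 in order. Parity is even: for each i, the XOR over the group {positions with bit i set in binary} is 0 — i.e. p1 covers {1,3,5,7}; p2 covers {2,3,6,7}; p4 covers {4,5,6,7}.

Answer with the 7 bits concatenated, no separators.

Place data at non-parity positions: p1 p2 1 p4 1 1 0
p1 (pos 1,3,5,7): XOR of data positions = 1⊕1⊕0 = 0
p2 (pos 2,3,6,7): XOR of data positions = 1⊕1⊕0 = 0
p4 (pos 4,5,6,7): XOR of data positions = 1⊕1⊕0 = 0
Codeword: 0010110

0010110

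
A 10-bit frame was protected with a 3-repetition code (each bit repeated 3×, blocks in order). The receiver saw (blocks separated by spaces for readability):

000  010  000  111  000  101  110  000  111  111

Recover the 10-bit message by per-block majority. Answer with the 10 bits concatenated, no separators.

Block 1 (000): 0 ones → 0
Block 2 (010): 1 one → 0
Block 3 (000): 0 ones → 0
Block 4 (111): 3 ones → 1
Block 5 (000): 0 ones → 0
Block 6 (101): 2 ones → 1
Block 7 (110): 2 ones → 1
Block 8 (000): 0 ones → 0
Block 9 (111): 3 ones → 1
Block 10 (111): 3 ones → 1

0001011011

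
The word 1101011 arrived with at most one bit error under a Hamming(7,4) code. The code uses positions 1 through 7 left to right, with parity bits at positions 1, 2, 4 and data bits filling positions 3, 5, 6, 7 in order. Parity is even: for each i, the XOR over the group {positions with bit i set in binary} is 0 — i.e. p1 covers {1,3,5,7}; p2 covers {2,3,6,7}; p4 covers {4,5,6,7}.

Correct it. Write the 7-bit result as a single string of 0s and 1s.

1101001

s1 (pos 1,3,5,7): 1⊕0⊕0⊕1 = 0
s2 (pos 2,3,6,7): 1⊕0⊕1⊕1 = 1
s4 (pos 4,5,6,7): 1⊕0⊕1⊕1 = 1
Syndrome s4…s1 = 110 → error at position 6.
Flip position 6: 1101011 → 1101001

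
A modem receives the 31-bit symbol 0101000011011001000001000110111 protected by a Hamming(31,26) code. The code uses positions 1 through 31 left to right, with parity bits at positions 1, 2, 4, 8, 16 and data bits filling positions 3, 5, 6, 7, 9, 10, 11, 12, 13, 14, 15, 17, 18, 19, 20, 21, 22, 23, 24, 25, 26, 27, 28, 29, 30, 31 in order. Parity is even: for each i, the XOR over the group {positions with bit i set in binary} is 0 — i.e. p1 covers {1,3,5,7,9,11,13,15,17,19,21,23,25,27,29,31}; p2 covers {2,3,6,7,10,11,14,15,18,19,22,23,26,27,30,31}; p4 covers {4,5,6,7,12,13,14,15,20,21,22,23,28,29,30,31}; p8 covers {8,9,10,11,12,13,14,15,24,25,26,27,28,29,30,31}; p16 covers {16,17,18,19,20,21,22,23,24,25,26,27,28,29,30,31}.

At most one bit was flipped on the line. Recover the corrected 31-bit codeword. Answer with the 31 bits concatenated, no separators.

0101000011011001000001000110110

s1 (pos 1,3,5,7,9,11,13,15,17,19,21,23,25,27,29,31): 0⊕0⊕0⊕0⊕1⊕0⊕1⊕0⊕0⊕0⊕0⊕0⊕0⊕1⊕1⊕1 = 1
s2 (pos 2,3,6,7,10,11,14,15,18,19,22,23,26,27,30,31): 1⊕0⊕0⊕0⊕1⊕0⊕0⊕0⊕0⊕0⊕1⊕0⊕1⊕1⊕1⊕1 = 1
s4 (pos 4,5,6,7,12,13,14,15,20,21,22,23,28,29,30,31): 1⊕0⊕0⊕0⊕1⊕1⊕0⊕0⊕0⊕0⊕1⊕0⊕0⊕1⊕1⊕1 = 1
s8 (pos 8,9,10,11,12,13,14,15,24,25,26,27,28,29,30,31): 0⊕1⊕1⊕0⊕1⊕1⊕0⊕0⊕0⊕0⊕1⊕1⊕0⊕1⊕1⊕1 = 1
s16 (pos 16,17,18,19,20,21,22,23,24,25,26,27,28,29,30,31): 1⊕0⊕0⊕0⊕0⊕0⊕1⊕0⊕0⊕0⊕1⊕1⊕0⊕1⊕1⊕1 = 1
Syndrome s16…s1 = 11111 → error at position 31.
Flip position 31: 0101000011011001000001000110111 → 0101000011011001000001000110110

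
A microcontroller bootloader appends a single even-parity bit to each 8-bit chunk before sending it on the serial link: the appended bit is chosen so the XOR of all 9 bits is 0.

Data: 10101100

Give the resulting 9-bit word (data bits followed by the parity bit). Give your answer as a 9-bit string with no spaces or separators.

XOR of the 8 data bits: 1⊕0⊕1⊕0⊕1⊕1⊕0⊕0 = 0
Parity bit = 0 (so all 9 bits XOR to 0).

101011000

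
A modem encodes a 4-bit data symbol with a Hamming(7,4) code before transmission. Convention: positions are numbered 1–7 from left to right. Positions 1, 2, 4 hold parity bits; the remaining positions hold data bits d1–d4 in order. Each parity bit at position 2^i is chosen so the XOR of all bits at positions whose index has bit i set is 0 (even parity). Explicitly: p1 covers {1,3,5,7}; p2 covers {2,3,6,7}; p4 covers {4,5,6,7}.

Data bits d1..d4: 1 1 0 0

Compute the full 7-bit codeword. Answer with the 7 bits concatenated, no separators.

0111100

Place data at non-parity positions: p1 p2 1 p4 1 0 0
p1 (pos 1,3,5,7): XOR of data positions = 1⊕1⊕0 = 0
p2 (pos 2,3,6,7): XOR of data positions = 1⊕0⊕0 = 1
p4 (pos 4,5,6,7): XOR of data positions = 1⊕0⊕0 = 1
Codeword: 0111100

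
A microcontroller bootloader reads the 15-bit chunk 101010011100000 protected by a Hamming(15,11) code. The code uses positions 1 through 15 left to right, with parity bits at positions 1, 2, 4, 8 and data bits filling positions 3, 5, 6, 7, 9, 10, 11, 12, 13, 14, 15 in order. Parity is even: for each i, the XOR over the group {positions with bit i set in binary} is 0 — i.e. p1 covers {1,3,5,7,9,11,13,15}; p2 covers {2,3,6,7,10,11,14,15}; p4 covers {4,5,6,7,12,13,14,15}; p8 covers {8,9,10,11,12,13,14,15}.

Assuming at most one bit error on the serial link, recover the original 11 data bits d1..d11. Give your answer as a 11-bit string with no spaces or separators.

s1 (pos 1,3,5,7,9,11,13,15): 1⊕1⊕1⊕0⊕1⊕0⊕0⊕0 = 0
s2 (pos 2,3,6,7,10,11,14,15): 0⊕1⊕0⊕0⊕1⊕0⊕0⊕0 = 0
s4 (pos 4,5,6,7,12,13,14,15): 0⊕1⊕0⊕0⊕0⊕0⊕0⊕0 = 1
s8 (pos 8,9,10,11,12,13,14,15): 1⊕1⊕1⊕0⊕0⊕0⊕0⊕0 = 1
Syndrome s8…s1 = 1100 → error at position 12.
Flip position 12: 101010011100000 → 101010011101000
Read data bits from positions 3,5,6,7,9,10,11,12,13,14,15: 11001101000

11001101000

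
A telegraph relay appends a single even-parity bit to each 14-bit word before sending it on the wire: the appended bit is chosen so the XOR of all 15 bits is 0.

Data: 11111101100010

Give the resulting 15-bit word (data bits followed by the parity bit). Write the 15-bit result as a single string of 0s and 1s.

XOR of the 14 data bits: 1⊕1⊕1⊕1⊕1⊕1⊕0⊕1⊕1⊕0⊕0⊕0⊕1⊕0 = 1
Parity bit = 1 (so all 15 bits XOR to 0).

111111011000101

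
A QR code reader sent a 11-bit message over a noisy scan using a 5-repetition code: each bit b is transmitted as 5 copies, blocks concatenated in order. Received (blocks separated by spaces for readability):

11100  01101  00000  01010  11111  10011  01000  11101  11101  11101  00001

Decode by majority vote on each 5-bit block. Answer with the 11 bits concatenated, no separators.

Block 1 (11100): 3 ones → 1
Block 2 (01101): 3 ones → 1
Block 3 (00000): 0 ones → 0
Block 4 (01010): 2 ones → 0
Block 5 (11111): 5 ones → 1
Block 6 (10011): 3 ones → 1
Block 7 (01000): 1 one → 0
Block 8 (11101): 4 ones → 1
Block 9 (11101): 4 ones → 1
Block 10 (11101): 4 ones → 1
Block 11 (00001): 1 one → 0

11001101110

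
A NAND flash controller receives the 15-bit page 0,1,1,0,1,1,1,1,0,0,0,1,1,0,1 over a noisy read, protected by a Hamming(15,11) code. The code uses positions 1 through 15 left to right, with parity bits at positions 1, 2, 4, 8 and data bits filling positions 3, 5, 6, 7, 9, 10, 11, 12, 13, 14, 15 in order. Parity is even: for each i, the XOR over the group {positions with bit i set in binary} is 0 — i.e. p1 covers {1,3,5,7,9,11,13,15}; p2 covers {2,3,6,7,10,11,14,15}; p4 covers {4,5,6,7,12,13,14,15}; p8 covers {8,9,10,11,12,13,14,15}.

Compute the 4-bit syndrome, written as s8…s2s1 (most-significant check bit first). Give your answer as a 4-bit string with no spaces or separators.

s1 (pos 1,3,5,7,9,11,13,15): 0⊕1⊕1⊕1⊕0⊕0⊕1⊕1 = 1
s2 (pos 2,3,6,7,10,11,14,15): 1⊕1⊕1⊕1⊕0⊕0⊕0⊕1 = 1
s4 (pos 4,5,6,7,12,13,14,15): 0⊕1⊕1⊕1⊕1⊕1⊕0⊕1 = 0
s8 (pos 8,9,10,11,12,13,14,15): 1⊕0⊕0⊕0⊕1⊕1⊕0⊕1 = 0
Syndrome s8…s1 = 0011 → error at position 3.

0011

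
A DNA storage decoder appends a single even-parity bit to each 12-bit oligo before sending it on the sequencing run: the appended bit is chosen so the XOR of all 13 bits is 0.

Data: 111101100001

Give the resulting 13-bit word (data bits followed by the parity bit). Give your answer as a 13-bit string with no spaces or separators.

XOR of the 12 data bits: 1⊕1⊕1⊕1⊕0⊕1⊕1⊕0⊕0⊕0⊕0⊕1 = 1
Parity bit = 1 (so all 13 bits XOR to 0).

1111011000011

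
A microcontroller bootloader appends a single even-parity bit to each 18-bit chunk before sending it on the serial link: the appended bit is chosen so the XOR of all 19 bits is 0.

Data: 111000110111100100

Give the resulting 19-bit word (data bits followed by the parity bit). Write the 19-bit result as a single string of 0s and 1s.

1110001101111001000

XOR of the 18 data bits: 1⊕1⊕1⊕0⊕0⊕0⊕1⊕1⊕0⊕1⊕1⊕1⊕1⊕0⊕0⊕1⊕0⊕0 = 0
Parity bit = 0 (so all 19 bits XOR to 0).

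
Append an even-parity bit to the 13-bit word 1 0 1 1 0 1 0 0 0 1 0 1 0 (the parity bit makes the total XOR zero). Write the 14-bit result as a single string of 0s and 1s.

10110100010100

XOR of the 13 data bits: 1⊕0⊕1⊕1⊕0⊕1⊕0⊕0⊕0⊕1⊕0⊕1⊕0 = 0
Parity bit = 0 (so all 14 bits XOR to 0).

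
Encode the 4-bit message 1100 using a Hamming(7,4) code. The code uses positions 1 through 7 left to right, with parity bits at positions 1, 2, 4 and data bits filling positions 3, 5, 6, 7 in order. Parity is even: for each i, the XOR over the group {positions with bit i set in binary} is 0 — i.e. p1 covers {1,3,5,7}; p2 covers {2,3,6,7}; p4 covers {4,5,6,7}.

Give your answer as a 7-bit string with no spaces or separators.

Place data at non-parity positions: p1 p2 1 p4 1 0 0
p1 (pos 1,3,5,7): XOR of data positions = 1⊕1⊕0 = 0
p2 (pos 2,3,6,7): XOR of data positions = 1⊕0⊕0 = 1
p4 (pos 4,5,6,7): XOR of data positions = 1⊕0⊕0 = 1
Codeword: 0111100

0111100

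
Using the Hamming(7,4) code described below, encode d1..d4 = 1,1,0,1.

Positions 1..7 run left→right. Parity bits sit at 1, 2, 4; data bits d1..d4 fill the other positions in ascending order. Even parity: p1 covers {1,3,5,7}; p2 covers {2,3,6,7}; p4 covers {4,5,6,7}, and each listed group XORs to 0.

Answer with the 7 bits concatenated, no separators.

1010101

Place data at non-parity positions: p1 p2 1 p4 1 0 1
p1 (pos 1,3,5,7): XOR of data positions = 1⊕1⊕1 = 1
p2 (pos 2,3,6,7): XOR of data positions = 1⊕0⊕1 = 0
p4 (pos 4,5,6,7): XOR of data positions = 1⊕0⊕1 = 0
Codeword: 1010101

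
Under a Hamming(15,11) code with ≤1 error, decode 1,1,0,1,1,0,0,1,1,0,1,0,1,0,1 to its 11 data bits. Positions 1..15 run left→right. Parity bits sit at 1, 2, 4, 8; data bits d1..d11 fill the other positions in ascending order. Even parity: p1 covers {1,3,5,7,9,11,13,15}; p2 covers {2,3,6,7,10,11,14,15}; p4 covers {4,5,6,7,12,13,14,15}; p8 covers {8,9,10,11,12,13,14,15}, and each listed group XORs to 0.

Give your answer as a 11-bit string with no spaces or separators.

01001110101

s1 (pos 1,3,5,7,9,11,13,15): 1⊕0⊕1⊕0⊕1⊕1⊕1⊕1 = 0
s2 (pos 2,3,6,7,10,11,14,15): 1⊕0⊕0⊕0⊕0⊕1⊕0⊕1 = 1
s4 (pos 4,5,6,7,12,13,14,15): 1⊕1⊕0⊕0⊕0⊕1⊕0⊕1 = 0
s8 (pos 8,9,10,11,12,13,14,15): 1⊕1⊕0⊕1⊕0⊕1⊕0⊕1 = 1
Syndrome s8…s1 = 1010 → error at position 10.
Flip position 10: 110110011010101 → 110110011110101
Read data bits from positions 3,5,6,7,9,10,11,12,13,14,15: 01001110101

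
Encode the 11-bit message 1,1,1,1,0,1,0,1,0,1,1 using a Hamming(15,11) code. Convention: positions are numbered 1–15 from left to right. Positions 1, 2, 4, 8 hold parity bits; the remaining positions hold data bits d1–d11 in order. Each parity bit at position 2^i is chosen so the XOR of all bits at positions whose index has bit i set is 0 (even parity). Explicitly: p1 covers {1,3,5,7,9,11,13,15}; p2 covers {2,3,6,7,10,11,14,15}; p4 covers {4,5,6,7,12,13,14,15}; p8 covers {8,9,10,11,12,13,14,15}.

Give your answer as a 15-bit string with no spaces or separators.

Place data at non-parity positions: p1 p2 1 p4 1 1 1 p8 0 1 0 1 0 1 1
p1 (pos 1,3,5,7,9,11,13,15): XOR of data positions = 1⊕1⊕1⊕0⊕0⊕0⊕1 = 0
p2 (pos 2,3,6,7,10,11,14,15): XOR of data positions = 1⊕1⊕1⊕1⊕0⊕1⊕1 = 0
p4 (pos 4,5,6,7,12,13,14,15): XOR of data positions = 1⊕1⊕1⊕1⊕0⊕1⊕1 = 0
p8 (pos 8,9,10,11,12,13,14,15): XOR of data positions = 0⊕1⊕0⊕1⊕0⊕1⊕1 = 0
Codeword: 001011100101011

001011100101011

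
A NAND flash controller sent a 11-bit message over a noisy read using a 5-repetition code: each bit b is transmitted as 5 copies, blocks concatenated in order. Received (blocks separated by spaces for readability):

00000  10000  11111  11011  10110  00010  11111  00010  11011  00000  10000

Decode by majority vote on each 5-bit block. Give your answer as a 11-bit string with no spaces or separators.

00111010100

Block 1 (00000): 0 ones → 0
Block 2 (10000): 1 one → 0
Block 3 (11111): 5 ones → 1
Block 4 (11011): 4 ones → 1
Block 5 (10110): 3 ones → 1
Block 6 (00010): 1 one → 0
Block 7 (11111): 5 ones → 1
Block 8 (00010): 1 one → 0
Block 9 (11011): 4 ones → 1
Block 10 (00000): 0 ones → 0
Block 11 (10000): 1 one → 0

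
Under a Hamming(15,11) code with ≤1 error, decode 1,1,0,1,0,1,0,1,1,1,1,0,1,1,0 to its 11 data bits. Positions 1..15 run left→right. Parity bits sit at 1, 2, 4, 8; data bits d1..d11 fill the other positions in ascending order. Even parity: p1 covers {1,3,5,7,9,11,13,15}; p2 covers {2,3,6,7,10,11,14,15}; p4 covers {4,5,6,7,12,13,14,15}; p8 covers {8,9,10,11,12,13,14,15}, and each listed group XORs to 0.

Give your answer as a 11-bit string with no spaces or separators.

00101110110

s1 (pos 1,3,5,7,9,11,13,15): 1⊕0⊕0⊕0⊕1⊕1⊕1⊕0 = 0
s2 (pos 2,3,6,7,10,11,14,15): 1⊕0⊕1⊕0⊕1⊕1⊕1⊕0 = 1
s4 (pos 4,5,6,7,12,13,14,15): 1⊕0⊕1⊕0⊕0⊕1⊕1⊕0 = 0
s8 (pos 8,9,10,11,12,13,14,15): 1⊕1⊕1⊕1⊕0⊕1⊕1⊕0 = 0
Syndrome s8…s1 = 0010 → error at position 2.
Flip position 2: 110101011110110 → 100101011110110
Read data bits from positions 3,5,6,7,9,10,11,12,13,14,15: 00101110110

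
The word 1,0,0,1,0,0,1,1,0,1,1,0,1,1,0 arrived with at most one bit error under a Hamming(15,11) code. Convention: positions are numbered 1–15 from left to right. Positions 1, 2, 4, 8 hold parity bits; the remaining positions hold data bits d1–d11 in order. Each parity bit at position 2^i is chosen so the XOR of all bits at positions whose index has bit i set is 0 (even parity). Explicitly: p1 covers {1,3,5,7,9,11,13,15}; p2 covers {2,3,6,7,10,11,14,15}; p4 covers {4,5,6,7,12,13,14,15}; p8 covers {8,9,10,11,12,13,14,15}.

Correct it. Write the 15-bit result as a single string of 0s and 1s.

100100100110110

s1 (pos 1,3,5,7,9,11,13,15): 1⊕0⊕0⊕1⊕0⊕1⊕1⊕0 = 0
s2 (pos 2,3,6,7,10,11,14,15): 0⊕0⊕0⊕1⊕1⊕1⊕1⊕0 = 0
s4 (pos 4,5,6,7,12,13,14,15): 1⊕0⊕0⊕1⊕0⊕1⊕1⊕0 = 0
s8 (pos 8,9,10,11,12,13,14,15): 1⊕0⊕1⊕1⊕0⊕1⊕1⊕0 = 1
Syndrome s8…s1 = 1000 → error at position 8.
Flip position 8: 100100110110110 → 100100100110110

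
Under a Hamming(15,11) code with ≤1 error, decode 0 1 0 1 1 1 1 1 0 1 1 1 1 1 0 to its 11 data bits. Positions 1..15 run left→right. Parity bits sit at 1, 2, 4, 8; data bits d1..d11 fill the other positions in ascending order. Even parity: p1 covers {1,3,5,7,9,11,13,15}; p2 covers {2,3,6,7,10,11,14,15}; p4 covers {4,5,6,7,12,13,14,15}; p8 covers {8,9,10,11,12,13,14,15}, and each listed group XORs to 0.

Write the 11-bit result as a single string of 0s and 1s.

01110111110

s1 (pos 1,3,5,7,9,11,13,15): 0⊕0⊕1⊕1⊕0⊕1⊕1⊕0 = 0
s2 (pos 2,3,6,7,10,11,14,15): 1⊕0⊕1⊕1⊕1⊕1⊕1⊕0 = 0
s4 (pos 4,5,6,7,12,13,14,15): 1⊕1⊕1⊕1⊕1⊕1⊕1⊕0 = 1
s8 (pos 8,9,10,11,12,13,14,15): 1⊕0⊕1⊕1⊕1⊕1⊕1⊕0 = 0
Syndrome s8…s1 = 0100 → error at position 4.
Flip position 4: 010111110111110 → 010011110111110
Read data bits from positions 3,5,6,7,9,10,11,12,13,14,15: 01110111110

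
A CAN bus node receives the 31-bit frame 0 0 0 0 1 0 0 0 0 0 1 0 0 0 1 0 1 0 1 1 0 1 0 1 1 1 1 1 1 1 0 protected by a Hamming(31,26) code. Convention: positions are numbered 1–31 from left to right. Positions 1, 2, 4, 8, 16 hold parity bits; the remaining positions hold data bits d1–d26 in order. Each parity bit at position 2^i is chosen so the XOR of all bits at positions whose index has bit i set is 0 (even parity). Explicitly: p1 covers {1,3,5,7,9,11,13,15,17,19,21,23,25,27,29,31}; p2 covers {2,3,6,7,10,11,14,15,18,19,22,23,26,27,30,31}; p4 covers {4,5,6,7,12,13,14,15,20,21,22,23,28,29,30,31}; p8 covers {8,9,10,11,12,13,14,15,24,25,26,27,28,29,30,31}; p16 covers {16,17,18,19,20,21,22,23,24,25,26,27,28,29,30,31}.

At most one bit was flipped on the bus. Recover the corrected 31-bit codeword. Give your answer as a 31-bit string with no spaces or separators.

0000100000100010101101011111100

s1 (pos 1,3,5,7,9,11,13,15,17,19,21,23,25,27,29,31): 0⊕0⊕1⊕0⊕0⊕1⊕0⊕1⊕1⊕1⊕0⊕0⊕1⊕1⊕1⊕0 = 0
s2 (pos 2,3,6,7,10,11,14,15,18,19,22,23,26,27,30,31): 0⊕0⊕0⊕0⊕0⊕1⊕0⊕1⊕0⊕1⊕1⊕0⊕1⊕1⊕1⊕0 = 1
s4 (pos 4,5,6,7,12,13,14,15,20,21,22,23,28,29,30,31): 0⊕1⊕0⊕0⊕0⊕0⊕0⊕1⊕1⊕0⊕1⊕0⊕1⊕1⊕1⊕0 = 1
s8 (pos 8,9,10,11,12,13,14,15,24,25,26,27,28,29,30,31): 0⊕0⊕0⊕1⊕0⊕0⊕0⊕1⊕1⊕1⊕1⊕1⊕1⊕1⊕1⊕0 = 1
s16 (pos 16,17,18,19,20,21,22,23,24,25,26,27,28,29,30,31): 0⊕1⊕0⊕1⊕1⊕0⊕1⊕0⊕1⊕1⊕1⊕1⊕1⊕1⊕1⊕0 = 1
Syndrome s16…s1 = 11110 → error at position 30.
Flip position 30: 0000100000100010101101011111110 → 0000100000100010101101011111100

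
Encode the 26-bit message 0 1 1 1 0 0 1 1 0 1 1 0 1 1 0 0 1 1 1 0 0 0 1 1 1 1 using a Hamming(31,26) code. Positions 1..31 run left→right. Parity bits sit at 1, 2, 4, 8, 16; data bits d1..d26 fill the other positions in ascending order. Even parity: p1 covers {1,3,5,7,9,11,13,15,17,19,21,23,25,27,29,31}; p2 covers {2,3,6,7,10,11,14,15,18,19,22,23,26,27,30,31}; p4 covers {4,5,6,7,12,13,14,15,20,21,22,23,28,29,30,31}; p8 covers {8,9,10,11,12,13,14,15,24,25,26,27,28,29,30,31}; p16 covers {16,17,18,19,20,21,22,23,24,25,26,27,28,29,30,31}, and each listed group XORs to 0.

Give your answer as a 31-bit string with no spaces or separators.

Place data at non-parity positions: p1 p2 0 p4 1 1 1 p8 0 0 1 1 0 1 1 p16 0 1 1 0 0 1 1 1 0 0 0 1 1 1 1
p1 (pos 1,3,5,7,9,11,13,15,17,19,21,23,25,27,29,31): XOR of data positions = 0⊕1⊕1⊕0⊕1⊕0⊕1⊕0⊕1⊕0⊕1⊕0⊕0⊕1⊕1 = 0
p2 (pos 2,3,6,7,10,11,14,15,18,19,22,23,26,27,30,31): XOR of data positions = 0⊕1⊕1⊕0⊕1⊕1⊕1⊕1⊕1⊕1⊕1⊕0⊕0⊕1⊕1 = 1
p4 (pos 4,5,6,7,12,13,14,15,20,21,22,23,28,29,30,31): XOR of data positions = 1⊕1⊕1⊕1⊕0⊕1⊕1⊕0⊕0⊕1⊕1⊕1⊕1⊕1⊕1 = 0
p8 (pos 8,9,10,11,12,13,14,15,24,25,26,27,28,29,30,31): XOR of data positions = 0⊕0⊕1⊕1⊕0⊕1⊕1⊕1⊕0⊕0⊕0⊕1⊕1⊕1⊕1 = 1
p16 (pos 16,17,18,19,20,21,22,23,24,25,26,27,28,29,30,31): XOR of data positions = 0⊕1⊕1⊕0⊕0⊕1⊕1⊕1⊕0⊕0⊕0⊕1⊕1⊕1⊕1 = 1
Codeword: 0100111100110111011001110001111

0100111100110111011001110001111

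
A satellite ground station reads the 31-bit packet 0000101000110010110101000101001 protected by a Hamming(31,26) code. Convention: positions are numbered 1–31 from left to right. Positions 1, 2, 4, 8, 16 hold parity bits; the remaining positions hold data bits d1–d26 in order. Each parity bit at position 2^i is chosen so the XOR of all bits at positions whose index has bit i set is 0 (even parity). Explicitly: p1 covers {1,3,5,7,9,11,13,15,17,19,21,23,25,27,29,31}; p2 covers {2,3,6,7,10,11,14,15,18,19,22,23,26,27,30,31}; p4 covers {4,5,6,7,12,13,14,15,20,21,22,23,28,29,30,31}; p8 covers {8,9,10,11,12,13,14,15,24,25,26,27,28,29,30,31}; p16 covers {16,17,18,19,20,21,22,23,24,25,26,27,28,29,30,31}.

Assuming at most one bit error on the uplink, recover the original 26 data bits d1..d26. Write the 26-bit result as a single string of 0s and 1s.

01010011001100101000101001

s1 (pos 1,3,5,7,9,11,13,15,17,19,21,23,25,27,29,31): 0⊕0⊕1⊕1⊕0⊕1⊕0⊕1⊕1⊕0⊕0⊕0⊕0⊕0⊕0⊕1 = 0
s2 (pos 2,3,6,7,10,11,14,15,18,19,22,23,26,27,30,31): 0⊕0⊕0⊕1⊕0⊕1⊕0⊕1⊕1⊕0⊕1⊕0⊕1⊕0⊕0⊕1 = 1
s4 (pos 4,5,6,7,12,13,14,15,20,21,22,23,28,29,30,31): 0⊕1⊕0⊕1⊕1⊕0⊕0⊕1⊕1⊕0⊕1⊕0⊕1⊕0⊕0⊕1 = 0
s8 (pos 8,9,10,11,12,13,14,15,24,25,26,27,28,29,30,31): 0⊕0⊕0⊕1⊕1⊕0⊕0⊕1⊕0⊕0⊕1⊕0⊕1⊕0⊕0⊕1 = 0
s16 (pos 16,17,18,19,20,21,22,23,24,25,26,27,28,29,30,31): 0⊕1⊕1⊕0⊕1⊕0⊕1⊕0⊕0⊕0⊕1⊕0⊕1⊕0⊕0⊕1 = 1
Syndrome s16…s1 = 10010 → error at position 18.
Flip position 18: 0000101000110010110101000101001 → 0000101000110010100101000101001
Read data bits from positions 3,5,6,7,9,10,11,12,13,14,15,17,18,19,20,21,22,23,24,25,26,27,28,29,30,31: 01010011001100101000101001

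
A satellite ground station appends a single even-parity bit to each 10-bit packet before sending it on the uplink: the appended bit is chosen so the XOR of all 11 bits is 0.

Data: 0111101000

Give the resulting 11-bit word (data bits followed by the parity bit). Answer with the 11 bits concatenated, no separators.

XOR of the 10 data bits: 0⊕1⊕1⊕1⊕1⊕0⊕1⊕0⊕0⊕0 = 1
Parity bit = 1 (so all 11 bits XOR to 0).

01111010001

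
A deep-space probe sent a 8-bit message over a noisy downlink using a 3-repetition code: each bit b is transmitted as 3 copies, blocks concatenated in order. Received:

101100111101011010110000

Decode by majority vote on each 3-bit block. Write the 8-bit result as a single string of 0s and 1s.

Block 1 (101): 2 ones → 1
Block 2 (100): 1 one → 0
Block 3 (111): 3 ones → 1
Block 4 (101): 2 ones → 1
Block 5 (011): 2 ones → 1
Block 6 (010): 1 one → 0
Block 7 (110): 2 ones → 1
Block 8 (000): 0 ones → 0

10111010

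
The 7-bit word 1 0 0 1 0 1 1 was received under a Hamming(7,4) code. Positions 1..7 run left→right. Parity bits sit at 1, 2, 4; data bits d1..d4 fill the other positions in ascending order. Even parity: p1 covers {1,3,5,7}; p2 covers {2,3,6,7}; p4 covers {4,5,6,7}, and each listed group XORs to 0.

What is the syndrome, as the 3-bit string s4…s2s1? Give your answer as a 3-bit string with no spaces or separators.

s1 (pos 1,3,5,7): 1⊕0⊕0⊕1 = 0
s2 (pos 2,3,6,7): 0⊕0⊕1⊕1 = 0
s4 (pos 4,5,6,7): 1⊕0⊕1⊕1 = 1
Syndrome s4…s1 = 100 → error at position 4.

100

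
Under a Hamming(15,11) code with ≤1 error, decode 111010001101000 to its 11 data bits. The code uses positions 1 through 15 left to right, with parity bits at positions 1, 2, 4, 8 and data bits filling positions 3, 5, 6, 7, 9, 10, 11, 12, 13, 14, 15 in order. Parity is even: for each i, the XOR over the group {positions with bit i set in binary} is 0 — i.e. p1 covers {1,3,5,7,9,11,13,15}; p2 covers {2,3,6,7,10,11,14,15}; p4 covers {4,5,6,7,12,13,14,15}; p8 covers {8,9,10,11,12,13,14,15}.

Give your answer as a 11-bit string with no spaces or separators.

11001001000

s1 (pos 1,3,5,7,9,11,13,15): 1⊕1⊕1⊕0⊕1⊕0⊕0⊕0 = 0
s2 (pos 2,3,6,7,10,11,14,15): 1⊕1⊕0⊕0⊕1⊕0⊕0⊕0 = 1
s4 (pos 4,5,6,7,12,13,14,15): 0⊕1⊕0⊕0⊕1⊕0⊕0⊕0 = 0
s8 (pos 8,9,10,11,12,13,14,15): 0⊕1⊕1⊕0⊕1⊕0⊕0⊕0 = 1
Syndrome s8…s1 = 1010 → error at position 10.
Flip position 10: 111010001101000 → 111010001001000
Read data bits from positions 3,5,6,7,9,10,11,12,13,14,15: 11001001000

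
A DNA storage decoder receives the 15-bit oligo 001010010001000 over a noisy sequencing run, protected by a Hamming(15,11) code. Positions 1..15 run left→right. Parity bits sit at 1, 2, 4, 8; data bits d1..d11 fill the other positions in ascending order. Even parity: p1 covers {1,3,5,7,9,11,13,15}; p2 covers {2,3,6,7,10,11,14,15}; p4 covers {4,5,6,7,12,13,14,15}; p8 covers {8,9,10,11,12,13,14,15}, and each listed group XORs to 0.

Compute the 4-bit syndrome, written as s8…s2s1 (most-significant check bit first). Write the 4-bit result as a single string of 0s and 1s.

0010

s1 (pos 1,3,5,7,9,11,13,15): 0⊕1⊕1⊕0⊕0⊕0⊕0⊕0 = 0
s2 (pos 2,3,6,7,10,11,14,15): 0⊕1⊕0⊕0⊕0⊕0⊕0⊕0 = 1
s4 (pos 4,5,6,7,12,13,14,15): 0⊕1⊕0⊕0⊕1⊕0⊕0⊕0 = 0
s8 (pos 8,9,10,11,12,13,14,15): 1⊕0⊕0⊕0⊕1⊕0⊕0⊕0 = 0
Syndrome s8…s1 = 0010 → error at position 2.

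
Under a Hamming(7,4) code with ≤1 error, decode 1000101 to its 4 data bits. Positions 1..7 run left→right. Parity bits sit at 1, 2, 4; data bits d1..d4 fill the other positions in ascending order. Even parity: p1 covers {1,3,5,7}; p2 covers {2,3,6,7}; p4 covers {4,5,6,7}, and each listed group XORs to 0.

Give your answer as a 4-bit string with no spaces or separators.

s1 (pos 1,3,5,7): 1⊕0⊕1⊕1 = 1
s2 (pos 2,3,6,7): 0⊕0⊕0⊕1 = 1
s4 (pos 4,5,6,7): 0⊕1⊕0⊕1 = 0
Syndrome s4…s1 = 011 → error at position 3.
Flip position 3: 1000101 → 1010101
Read data bits from positions 3,5,6,7: 1101

1101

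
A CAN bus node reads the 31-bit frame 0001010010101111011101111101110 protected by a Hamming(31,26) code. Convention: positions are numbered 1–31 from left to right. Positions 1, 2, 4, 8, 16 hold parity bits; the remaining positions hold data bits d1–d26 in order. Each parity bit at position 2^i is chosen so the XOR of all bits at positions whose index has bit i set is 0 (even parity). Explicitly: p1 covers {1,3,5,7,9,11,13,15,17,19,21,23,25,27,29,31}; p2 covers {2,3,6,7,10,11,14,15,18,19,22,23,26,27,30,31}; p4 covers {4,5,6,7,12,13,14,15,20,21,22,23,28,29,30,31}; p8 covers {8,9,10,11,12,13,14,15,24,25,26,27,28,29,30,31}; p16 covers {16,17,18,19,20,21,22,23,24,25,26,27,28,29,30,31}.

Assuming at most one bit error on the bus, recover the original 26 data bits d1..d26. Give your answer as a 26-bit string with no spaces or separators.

00101011111011101111101110

s1 (pos 1,3,5,7,9,11,13,15,17,19,21,23,25,27,29,31): 0⊕0⊕0⊕0⊕1⊕1⊕1⊕1⊕0⊕1⊕0⊕1⊕1⊕0⊕1⊕0 = 0
s2 (pos 2,3,6,7,10,11,14,15,18,19,22,23,26,27,30,31): 0⊕0⊕1⊕0⊕0⊕1⊕1⊕1⊕1⊕1⊕1⊕1⊕1⊕0⊕1⊕0 = 0
s4 (pos 4,5,6,7,12,13,14,15,20,21,22,23,28,29,30,31): 1⊕0⊕1⊕0⊕0⊕1⊕1⊕1⊕1⊕0⊕1⊕1⊕1⊕1⊕1⊕0 = 1
s8 (pos 8,9,10,11,12,13,14,15,24,25,26,27,28,29,30,31): 0⊕1⊕0⊕1⊕0⊕1⊕1⊕1⊕1⊕1⊕1⊕0⊕1⊕1⊕1⊕0 = 1
s16 (pos 16,17,18,19,20,21,22,23,24,25,26,27,28,29,30,31): 1⊕0⊕1⊕1⊕1⊕0⊕1⊕1⊕1⊕1⊕1⊕0⊕1⊕1⊕1⊕0 = 0
Syndrome s16…s1 = 01100 → error at position 12.
Flip position 12: 0001010010101111011101111101110 → 0001010010111111011101111101110
Read data bits from positions 3,5,6,7,9,10,11,12,13,14,15,17,18,19,20,21,22,23,24,25,26,27,28,29,30,31: 00101011111011101111101110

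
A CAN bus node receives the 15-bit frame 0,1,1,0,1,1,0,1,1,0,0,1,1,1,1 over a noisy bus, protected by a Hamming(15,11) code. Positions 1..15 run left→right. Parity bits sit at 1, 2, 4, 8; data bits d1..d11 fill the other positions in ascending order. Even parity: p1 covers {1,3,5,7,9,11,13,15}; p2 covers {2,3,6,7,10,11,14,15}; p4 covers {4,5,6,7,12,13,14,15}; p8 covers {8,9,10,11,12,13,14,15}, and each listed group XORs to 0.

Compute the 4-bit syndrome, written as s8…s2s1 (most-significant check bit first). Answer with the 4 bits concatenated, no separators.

s1 (pos 1,3,5,7,9,11,13,15): 0⊕1⊕1⊕0⊕1⊕0⊕1⊕1 = 1
s2 (pos 2,3,6,7,10,11,14,15): 1⊕1⊕1⊕0⊕0⊕0⊕1⊕1 = 1
s4 (pos 4,5,6,7,12,13,14,15): 0⊕1⊕1⊕0⊕1⊕1⊕1⊕1 = 0
s8 (pos 8,9,10,11,12,13,14,15): 1⊕1⊕0⊕0⊕1⊕1⊕1⊕1 = 0
Syndrome s8…s1 = 0011 → error at position 3.

0011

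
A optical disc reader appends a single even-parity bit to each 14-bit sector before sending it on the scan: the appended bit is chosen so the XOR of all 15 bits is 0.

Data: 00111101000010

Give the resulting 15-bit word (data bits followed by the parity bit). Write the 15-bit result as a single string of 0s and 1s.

001111010000100

XOR of the 14 data bits: 0⊕0⊕1⊕1⊕1⊕1⊕0⊕1⊕0⊕0⊕0⊕0⊕1⊕0 = 0
Parity bit = 0 (so all 15 bits XOR to 0).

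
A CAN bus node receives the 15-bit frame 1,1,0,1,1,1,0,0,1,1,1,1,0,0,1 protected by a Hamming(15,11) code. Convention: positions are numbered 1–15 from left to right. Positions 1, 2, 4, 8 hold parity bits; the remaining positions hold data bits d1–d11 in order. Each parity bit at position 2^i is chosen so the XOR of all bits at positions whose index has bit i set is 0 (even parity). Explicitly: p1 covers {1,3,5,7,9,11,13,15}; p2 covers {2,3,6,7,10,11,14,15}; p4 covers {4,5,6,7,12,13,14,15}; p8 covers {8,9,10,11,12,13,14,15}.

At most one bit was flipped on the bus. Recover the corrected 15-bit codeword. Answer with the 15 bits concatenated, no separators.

110111001111000

s1 (pos 1,3,5,7,9,11,13,15): 1⊕0⊕1⊕0⊕1⊕1⊕0⊕1 = 1
s2 (pos 2,3,6,7,10,11,14,15): 1⊕0⊕1⊕0⊕1⊕1⊕0⊕1 = 1
s4 (pos 4,5,6,7,12,13,14,15): 1⊕1⊕1⊕0⊕1⊕0⊕0⊕1 = 1
s8 (pos 8,9,10,11,12,13,14,15): 0⊕1⊕1⊕1⊕1⊕0⊕0⊕1 = 1
Syndrome s8…s1 = 1111 → error at position 15.
Flip position 15: 110111001111001 → 110111001111000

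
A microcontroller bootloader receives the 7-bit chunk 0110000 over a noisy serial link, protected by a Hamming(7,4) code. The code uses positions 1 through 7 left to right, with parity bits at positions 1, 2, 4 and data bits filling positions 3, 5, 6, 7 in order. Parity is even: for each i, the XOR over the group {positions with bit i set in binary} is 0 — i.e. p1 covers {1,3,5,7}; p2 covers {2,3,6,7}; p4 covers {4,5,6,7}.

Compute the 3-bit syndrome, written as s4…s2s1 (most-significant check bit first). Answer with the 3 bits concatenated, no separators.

s1 (pos 1,3,5,7): 0⊕1⊕0⊕0 = 1
s2 (pos 2,3,6,7): 1⊕1⊕0⊕0 = 0
s4 (pos 4,5,6,7): 0⊕0⊕0⊕0 = 0
Syndrome s4…s1 = 001 → error at position 1.

001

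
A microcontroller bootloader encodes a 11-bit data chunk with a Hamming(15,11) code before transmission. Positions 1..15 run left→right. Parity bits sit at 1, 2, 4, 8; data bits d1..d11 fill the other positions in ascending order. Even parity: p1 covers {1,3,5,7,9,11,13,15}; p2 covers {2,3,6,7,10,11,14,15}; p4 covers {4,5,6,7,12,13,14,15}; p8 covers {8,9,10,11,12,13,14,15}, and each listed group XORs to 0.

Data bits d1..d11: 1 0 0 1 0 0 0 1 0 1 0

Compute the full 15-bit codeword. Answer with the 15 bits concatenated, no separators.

Place data at non-parity positions: p1 p2 1 p4 0 0 1 p8 0 0 0 1 0 1 0
p1 (pos 1,3,5,7,9,11,13,15): XOR of data positions = 1⊕0⊕1⊕0⊕0⊕0⊕0 = 0
p2 (pos 2,3,6,7,10,11,14,15): XOR of data positions = 1⊕0⊕1⊕0⊕0⊕1⊕0 = 1
p4 (pos 4,5,6,7,12,13,14,15): XOR of data positions = 0⊕0⊕1⊕1⊕0⊕1⊕0 = 1
p8 (pos 8,9,10,11,12,13,14,15): XOR of data positions = 0⊕0⊕0⊕1⊕0⊕1⊕0 = 0
Codeword: 011100100001010

011100100001010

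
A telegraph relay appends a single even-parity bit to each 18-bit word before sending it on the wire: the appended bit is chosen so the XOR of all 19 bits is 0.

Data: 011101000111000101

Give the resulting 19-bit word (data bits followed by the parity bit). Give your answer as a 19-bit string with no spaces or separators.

0111010001110001011

XOR of the 18 data bits: 0⊕1⊕1⊕1⊕0⊕1⊕0⊕0⊕0⊕1⊕1⊕1⊕0⊕0⊕0⊕1⊕0⊕1 = 1
Parity bit = 1 (so all 19 bits XOR to 0).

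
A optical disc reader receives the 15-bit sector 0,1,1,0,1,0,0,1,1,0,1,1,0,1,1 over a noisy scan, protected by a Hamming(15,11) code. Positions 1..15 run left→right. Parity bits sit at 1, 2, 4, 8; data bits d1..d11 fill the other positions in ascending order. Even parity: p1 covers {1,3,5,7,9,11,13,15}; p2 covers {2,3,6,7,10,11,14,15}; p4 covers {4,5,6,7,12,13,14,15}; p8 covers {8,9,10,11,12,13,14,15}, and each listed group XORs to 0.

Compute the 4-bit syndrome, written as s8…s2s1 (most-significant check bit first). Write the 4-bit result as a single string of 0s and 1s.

s1 (pos 1,3,5,7,9,11,13,15): 0⊕1⊕1⊕0⊕1⊕1⊕0⊕1 = 1
s2 (pos 2,3,6,7,10,11,14,15): 1⊕1⊕0⊕0⊕0⊕1⊕1⊕1 = 1
s4 (pos 4,5,6,7,12,13,14,15): 0⊕1⊕0⊕0⊕1⊕0⊕1⊕1 = 0
s8 (pos 8,9,10,11,12,13,14,15): 1⊕1⊕0⊕1⊕1⊕0⊕1⊕1 = 0
Syndrome s8…s1 = 0011 → error at position 3.

0011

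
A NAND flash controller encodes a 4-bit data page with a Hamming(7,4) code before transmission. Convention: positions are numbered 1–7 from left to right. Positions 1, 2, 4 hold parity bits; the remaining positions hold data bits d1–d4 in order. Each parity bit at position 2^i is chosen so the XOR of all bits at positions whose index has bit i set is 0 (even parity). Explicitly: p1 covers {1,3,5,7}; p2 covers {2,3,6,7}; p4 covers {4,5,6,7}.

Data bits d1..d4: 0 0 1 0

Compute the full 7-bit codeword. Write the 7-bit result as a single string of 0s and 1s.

0101010

Place data at non-parity positions: p1 p2 0 p4 0 1 0
p1 (pos 1,3,5,7): XOR of data positions = 0⊕0⊕0 = 0
p2 (pos 2,3,6,7): XOR of data positions = 0⊕1⊕0 = 1
p4 (pos 4,5,6,7): XOR of data positions = 0⊕1⊕0 = 1
Codeword: 0101010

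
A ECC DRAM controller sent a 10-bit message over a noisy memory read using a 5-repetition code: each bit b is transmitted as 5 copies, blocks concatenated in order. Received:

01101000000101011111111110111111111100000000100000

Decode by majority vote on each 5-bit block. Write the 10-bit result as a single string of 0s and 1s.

1001111000

Block 1 (01101): 3 ones → 1
Block 2 (00000): 0 ones → 0
Block 3 (01010): 2 ones → 0
Block 4 (11111): 5 ones → 1
Block 5 (11111): 5 ones → 1
Block 6 (01111): 4 ones → 1
Block 7 (11111): 5 ones → 1
Block 8 (10000): 1 one → 0
Block 9 (00001): 1 one → 0
Block 10 (00000): 0 ones → 0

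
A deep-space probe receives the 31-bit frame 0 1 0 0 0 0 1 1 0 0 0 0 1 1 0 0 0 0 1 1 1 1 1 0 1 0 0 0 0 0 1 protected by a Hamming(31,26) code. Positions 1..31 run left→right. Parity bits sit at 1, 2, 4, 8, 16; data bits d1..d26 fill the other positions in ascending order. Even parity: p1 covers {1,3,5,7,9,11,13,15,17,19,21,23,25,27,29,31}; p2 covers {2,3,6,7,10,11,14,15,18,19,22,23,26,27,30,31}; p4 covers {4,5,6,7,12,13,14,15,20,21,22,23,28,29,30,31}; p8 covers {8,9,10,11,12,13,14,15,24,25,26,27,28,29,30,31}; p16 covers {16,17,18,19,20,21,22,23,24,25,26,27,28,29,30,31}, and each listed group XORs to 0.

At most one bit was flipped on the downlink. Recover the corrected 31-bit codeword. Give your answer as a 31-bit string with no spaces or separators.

s1 (pos 1,3,5,7,9,11,13,15,17,19,21,23,25,27,29,31): 0⊕0⊕0⊕1⊕0⊕0⊕1⊕0⊕0⊕1⊕1⊕1⊕1⊕0⊕0⊕1 = 1
s2 (pos 2,3,6,7,10,11,14,15,18,19,22,23,26,27,30,31): 1⊕0⊕0⊕1⊕0⊕0⊕1⊕0⊕0⊕1⊕1⊕1⊕0⊕0⊕0⊕1 = 1
s4 (pos 4,5,6,7,12,13,14,15,20,21,22,23,28,29,30,31): 0⊕0⊕0⊕1⊕0⊕1⊕1⊕0⊕1⊕1⊕1⊕1⊕0⊕0⊕0⊕1 = 0
s8 (pos 8,9,10,11,12,13,14,15,24,25,26,27,28,29,30,31): 1⊕0⊕0⊕0⊕0⊕1⊕1⊕0⊕0⊕1⊕0⊕0⊕0⊕0⊕0⊕1 = 1
s16 (pos 16,17,18,19,20,21,22,23,24,25,26,27,28,29,30,31): 0⊕0⊕0⊕1⊕1⊕1⊕1⊕1⊕0⊕1⊕0⊕0⊕0⊕0⊕0⊕1 = 1
Syndrome s16…s1 = 11011 → error at position 27.
Flip position 27: 0100001100001100001111101000001 → 0100001100001100001111101010001

0100001100001100001111101010001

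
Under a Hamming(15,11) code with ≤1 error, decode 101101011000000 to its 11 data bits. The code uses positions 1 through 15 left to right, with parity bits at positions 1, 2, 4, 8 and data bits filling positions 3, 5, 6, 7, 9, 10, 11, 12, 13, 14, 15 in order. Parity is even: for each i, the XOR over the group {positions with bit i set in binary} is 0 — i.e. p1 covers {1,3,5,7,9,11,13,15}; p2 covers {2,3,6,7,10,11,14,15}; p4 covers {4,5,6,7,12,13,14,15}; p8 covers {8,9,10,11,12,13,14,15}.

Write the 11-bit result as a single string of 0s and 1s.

s1 (pos 1,3,5,7,9,11,13,15): 1⊕1⊕0⊕0⊕1⊕0⊕0⊕0 = 1
s2 (pos 2,3,6,7,10,11,14,15): 0⊕1⊕1⊕0⊕0⊕0⊕0⊕0 = 0
s4 (pos 4,5,6,7,12,13,14,15): 1⊕0⊕1⊕0⊕0⊕0⊕0⊕0 = 0
s8 (pos 8,9,10,11,12,13,14,15): 1⊕1⊕0⊕0⊕0⊕0⊕0⊕0 = 0
Syndrome s8…s1 = 0001 → error at position 1.
Flip position 1: 101101011000000 → 001101011000000
Read data bits from positions 3,5,6,7,9,10,11,12,13,14,15: 10101000000

10101000000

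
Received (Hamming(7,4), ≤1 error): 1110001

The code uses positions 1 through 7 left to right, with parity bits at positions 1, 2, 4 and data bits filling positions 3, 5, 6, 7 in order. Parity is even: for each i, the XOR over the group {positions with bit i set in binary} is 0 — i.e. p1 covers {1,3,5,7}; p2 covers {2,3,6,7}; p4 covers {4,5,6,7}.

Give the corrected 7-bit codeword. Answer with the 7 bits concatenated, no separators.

1110000

s1 (pos 1,3,5,7): 1⊕1⊕0⊕1 = 1
s2 (pos 2,3,6,7): 1⊕1⊕0⊕1 = 1
s4 (pos 4,5,6,7): 0⊕0⊕0⊕1 = 1
Syndrome s4…s1 = 111 → error at position 7.
Flip position 7: 1110001 → 1110000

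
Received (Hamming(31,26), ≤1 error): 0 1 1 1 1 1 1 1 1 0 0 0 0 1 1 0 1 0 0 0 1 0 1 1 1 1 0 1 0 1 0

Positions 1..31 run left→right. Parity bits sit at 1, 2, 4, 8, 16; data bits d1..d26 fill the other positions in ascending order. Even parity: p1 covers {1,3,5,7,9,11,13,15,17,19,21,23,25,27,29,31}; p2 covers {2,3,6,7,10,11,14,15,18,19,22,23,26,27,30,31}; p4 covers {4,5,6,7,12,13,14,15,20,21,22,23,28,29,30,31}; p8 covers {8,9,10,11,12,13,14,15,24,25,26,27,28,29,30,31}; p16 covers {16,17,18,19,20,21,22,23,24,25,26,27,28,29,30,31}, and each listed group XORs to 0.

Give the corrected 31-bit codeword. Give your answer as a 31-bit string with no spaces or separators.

s1 (pos 1,3,5,7,9,11,13,15,17,19,21,23,25,27,29,31): 0⊕1⊕1⊕1⊕1⊕0⊕0⊕1⊕1⊕0⊕1⊕1⊕1⊕0⊕0⊕0 = 1
s2 (pos 2,3,6,7,10,11,14,15,18,19,22,23,26,27,30,31): 1⊕1⊕1⊕1⊕0⊕0⊕1⊕1⊕0⊕0⊕0⊕1⊕1⊕0⊕1⊕0 = 1
s4 (pos 4,5,6,7,12,13,14,15,20,21,22,23,28,29,30,31): 1⊕1⊕1⊕1⊕0⊕0⊕1⊕1⊕0⊕1⊕0⊕1⊕1⊕0⊕1⊕0 = 0
s8 (pos 8,9,10,11,12,13,14,15,24,25,26,27,28,29,30,31): 1⊕1⊕0⊕0⊕0⊕0⊕1⊕1⊕1⊕1⊕1⊕0⊕1⊕0⊕1⊕0 = 1
s16 (pos 16,17,18,19,20,21,22,23,24,25,26,27,28,29,30,31): 0⊕1⊕0⊕0⊕0⊕1⊕0⊕1⊕1⊕1⊕1⊕0⊕1⊕0⊕1⊕0 = 0
Syndrome s16…s1 = 01011 → error at position 11.
Flip position 11: 0111111110000110100010111101010 → 0111111110100110100010111101010

0111111110100110100010111101010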